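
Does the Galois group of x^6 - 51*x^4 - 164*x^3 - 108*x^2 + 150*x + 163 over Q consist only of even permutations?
No

The polynomial is irreducible of degree 6 over Q. Its discriminant is -820304131466304, which is not a perfect square. A Galois group lies in the alternating group exactly when the discriminant is a square in Q, so the Galois group (A_4 x C_2) is not contained in A_6.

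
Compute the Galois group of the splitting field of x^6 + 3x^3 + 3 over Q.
C_3 x S_3 (also written G18)

The polynomial f is an irreducible sextic over Q, so G = Gal(f/Q) is one of the 16 transitive subgroups 6T1, ..., 6T16 of S_6. The discriminant of f is -177147, which is not a perfect square, so G is not contained in A_6. The transitive groups of degree 6 not contained in A_6 are: C_6 (6T1, order 6), S_3 (6T2, order 6), D_6 (6T3, order 12), C_3 x S_3 (6T5, order 18), A_4 x C_2 (6T6, order 24), S_4 (6T8, order 24), S_3 x S_3 (6T9, order 36), S_4 x C_2 (6T11, order 48), (S_3 x S_3) : C_2 (6T13, order 72), PGL(2,5) (6T14, order 120), S_6 (6T16, order 720). By Dedekind's theorem, for a prime p not dividing disc(f) the degrees of the irreducible factors of f mod p form the cycle type of an element of G. Factoring f modulo the 33 such primes p <= 139 (skipping 3, which divides the discriminant), each new pattern first appears at: mod 2: f = (x^6 + x^3 + 1), pattern 6; mod 7: f = (x + 3)(x + 5)(x + 6)(x^3 + 4), pattern 3+1+1+1; mod 17: f = (x^2 + 5x + 7)(x^2 + 13x + 7)(x^2 + 16x + 7), pattern 2+2+2; mod 19: f = (x^3 + 9)(x^3 + 13), pattern 3+3; mod 73: f = (x + 42)(x + 43)(x + 44)(x + 51)(x + 52)(x + 60), pattern 1+1+1+1+1+1. No other pattern occurs in this range, so the set of observed cycle types is {6, 3+1+1+1, 2+2+2, 3+3, 1+1+1+1+1+1}. The candidates containing elements of all these cycle types are C_3 x S_3 (6T5) of order 18, S_3 x S_3 (6T9) of order 36, (S_3 x S_3) : C_2 (6T13) of order 72, S_6 (6T16) of order 720; the others are excluded. The observed types are precisely the cycle types that occur in C_3 x S_3 (6T5). Each of the other remaining candidates has further cycle types, and by the Chebotarev density theorem the matching factorization patterns would occur for a proportion of primes equal to their share of the group: S_3 x S_3 (6T9) additionally contains elements of type 2+2+1+1 (9 of its 36 elements, about 25% of primes); (S_3 x S_3) : C_2 (6T13) additionally contains elements of type 4+2, 3+2+1, 2+2+1+1, 2+1+1+1+1 (45 of its 72 elements, about 62% of primes); S_6 (6T16) additionally contains elements of type 5+1, 4+2, 4+1+1, 3+2+1, 2+2+1+1, 2+1+1+1+1 (504 of its 720 elements, about 70% of primes). None of the 33 primes tested shows any such pattern (for each of these groups the chance of that is below 10^-4), which rules them out. Hence G = C_3 x S_3 (6T5), of order 18.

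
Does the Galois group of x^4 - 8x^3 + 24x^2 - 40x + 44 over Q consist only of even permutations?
The polynomial is irreducible of degree 4 over Q. Its discriminant is 331776 = 576^2, a perfect square. A Galois group lies in the alternating group exactly when the discriminant is a square in Q, so the Galois group (A_4) is contained in A_4.

Yes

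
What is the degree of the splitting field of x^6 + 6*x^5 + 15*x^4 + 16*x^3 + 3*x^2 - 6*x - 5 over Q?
36

The degree of the splitting field over Q equals the order of the Galois group, so first determine the group. The polynomial f is an irreducible sextic over Q, so G = Gal(f/Q) is one of the 16 transitive subgroups 6T1, ..., 6T16 of S_6. The discriminant of f is 40310784, which is not a perfect square, so G is not contained in A_6. The transitive groups of degree 6 not contained in A_6 are: C_6 (6T1, order 6), S_3 (6T2, order 6), D_6 (6T3, order 12), C_3 x S_3 (6T5, order 18), A_4 x C_2 (6T6, order 24), S_4 (6T8, order 24), S_3 x S_3 (6T9, order 36), S_4 x C_2 (6T11, order 48), (S_3 x S_3) : C_2 (6T13, order 72), PGL(2,5) (6T14, order 120), S_6 (6T16, order 720). By Dedekind's theorem, for a prime p not dividing disc(f) the degrees of the irreducible factors of f mod p form the cycle type of an element of G. Factoring f modulo the 14 such primes p <= 53 (skipping 2, 3, which divide the discriminant), each new pattern first appears at: mod 5: f = (x)(x + 4)(x^2 + 3x + 3)(x^2 + 4x + 2), pattern 2+2+1+1; mod 7: f = (x^6 + 6x^5 + x^4 + 2x^3 + 3x^2 + x + 2), pattern 6; mod 19: f = (x + 11)(x + 14)(x + 16)(x^3 + 3x^2 + 3x + 4), pattern 3+1+1+1; mod 31: f = (x^2 + 10)(x^2 + 14x + 6)(x^2 + 23x + 18), pattern 2+2+2; mod 43: f = (x^3 + 3x^2 + 3x + 6)(x^3 + 3x^2 + 3x + 35), pattern 3+3. No other pattern occurs in this range, so the set of observed cycle types is {2+2+1+1, 6, 3+1+1+1, 2+2+2, 3+3}. The candidates containing elements of all these cycle types are S_3 x S_3 (6T9) of order 36, (S_3 x S_3) : C_2 (6T13) of order 72, S_6 (6T16) of order 720; the others are excluded. The observed types are precisely the cycle types that occur in S_3 x S_3 (6T9) (apart from the identity). Each of the other remaining candidates has further cycle types, and by the Chebotarev density theorem the matching factorization patterns would occur for a proportion of primes equal to their share of the group: (S_3 x S_3) : C_2 (6T13) additionally contains elements of type 4+2, 3+2+1, 2+1+1+1+1 (36 of its 72 elements, about 50% of primes); S_6 (6T16) additionally contains elements of type 5+1, 4+2, 4+1+1, 3+2+1, 2+1+1+1+1 (459 of its 720 elements, about 64% of primes). None of the 14 primes tested shows any such pattern (for each of these groups the chance of that is below 10^-4), which rules them out. Hence G = S_3 x S_3 (6T9), of order 36. The Galois group S_3 x S_3 (6T9) has order 36, so the splitting field has degree 36 over Q.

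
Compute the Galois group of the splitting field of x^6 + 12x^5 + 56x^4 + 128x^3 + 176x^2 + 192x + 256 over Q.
S_4

The polynomial f is an irreducible sextic over Q, so G = Gal(f/Q) is one of the 16 transitive subgroups 6T1, ..., 6T16 of S_6. The discriminant of f is -5497558138880000, which is not a perfect square, so G is not contained in A_6. The transitive groups of degree 6 not contained in A_6 are: C_6 (6T1, order 6), S_3 (6T2, order 6), D_6 (6T3, order 12), C_3 x S_3 (6T5, order 18), A_4 x C_2 (6T6, order 24), S_4 (6T8, order 24), S_3 x S_3 (6T9, order 36), S_4 x C_2 (6T11, order 48), (S_3 x S_3) : C_2 (6T13, order 72), PGL(2,5) (6T14, order 120), S_6 (6T16, order 720). By Dedekind's theorem, for a prime p not dividing disc(f) the degrees of the irreducible factors of f mod p form the cycle type of an element of G. Factoring f modulo the 22 such primes p <= 89 (skipping 2, 5, which divide the discriminant), each new pattern first appears at: mod 3: f = (x^3 + x^2 + x + 2)(x^3 + 2x^2 + 2x + 2), pattern 3+3; mod 7: f = (x^2 + 2x + 3)(x^2 + 4x + 5)(x^2 + 6x + 4), pattern 2+2+2; mod 13: f = (x + 7)(x + 10)(x^4 + 8x^3 + 6x^2 + 12x + 7), pattern 4+1+1; mod 43: f = (x + 21)(x + 26)(x^2 + 4x + 1)(x^2 + 4x + 20), pattern 2+2+1+1. No other pattern occurs in this range, so the set of observed cycle types is {3+3, 2+2+2, 4+1+1, 2+2+1+1}. The candidates containing elements of all these cycle types are S_4 (6T8) of order 24, S_4 x C_2 (6T11) of order 48, PGL(2,5) (6T14) of order 120, S_6 (6T16) of order 720; the others are excluded. The observed types are precisely the cycle types that occur in S_4 (6T8) (apart from the identity). Each of the other remaining candidates has further cycle types, and by the Chebotarev density theorem the matching factorization patterns would occur for a proportion of primes equal to their share of the group: S_4 x C_2 (6T11) additionally contains elements of type 6, 4+2, 2+1+1+1+1 (17 of its 48 elements, about 35% of primes); PGL(2,5) (6T14) additionally contains elements of type 6, 5+1 (44 of its 120 elements, about 37% of primes); S_6 (6T16) additionally contains elements of type 6, 5+1, 4+2, 3+2+1, 3+1+1+1, 2+1+1+1+1 (529 of its 720 elements, about 73% of primes). None of the 22 primes tested shows any such pattern (for each of these groups the chance of that is below 10^-4), which rules them out. Hence G = S_4 (6T8), of order 24.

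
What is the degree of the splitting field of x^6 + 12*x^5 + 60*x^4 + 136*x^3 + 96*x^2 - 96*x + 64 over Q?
18

The degree of the splitting field over Q equals the order of the Galois group, so first determine the group. The polynomial f is an irreducible sextic over Q, so G = Gal(f/Q) is one of the 16 transitive subgroups 6T1, ..., 6T16 of S_6. The discriminant of f is -190210142896128, which is not a perfect square, so G is not contained in A_6. The transitive groups of degree 6 not contained in A_6 are: C_6 (6T1, order 6), S_3 (6T2, order 6), D_6 (6T3, order 12), C_3 x S_3 (6T5, order 18), A_4 x C_2 (6T6, order 24), S_4 (6T8, order 24), S_3 x S_3 (6T9, order 36), S_4 x C_2 (6T11, order 48), (S_3 x S_3) : C_2 (6T13, order 72), PGL(2,5) (6T14, order 120), S_6 (6T16, order 720). By Dedekind's theorem, for a prime p not dividing disc(f) the degrees of the irreducible factors of f mod p form the cycle type of an element of G. Factoring f modulo the 33 such primes p <= 149 (skipping 2, 3, which divide the discriminant), each new pattern first appears at: mod 5: f = (x^6 + 2x^5 + x^3 + x^2 + 4x + 4), pattern 6; mod 7: f = (x + 3)(x + 4)(x + 6)(x^3 + 6x^2 + 5x + 4), pattern 3+1+1+1; mod 17: f = (x^2 + 6x + 2)(x^2 + 11x + 12)(x^2 + 12x + 14), pattern 2+2+2; mod 19: f = (x^3 + 6x^2 + 12x + 12)(x^3 + 6x^2 + 12x + 18), pattern 3+3; mod 73: f = (x + 28)(x + 44)(x + 46)(x + 60)(x + 62)(x + 64), pattern 1+1+1+1+1+1. No other pattern occurs in this range, so the set of observed cycle types is {6, 3+1+1+1, 2+2+2, 3+3, 1+1+1+1+1+1}. The candidates containing elements of all these cycle types are C_3 x S_3 (6T5) of order 18, S_3 x S_3 (6T9) of order 36, (S_3 x S_3) : C_2 (6T13) of order 72, S_6 (6T16) of order 720; the others are excluded. The observed types are precisely the cycle types that occur in C_3 x S_3 (6T5). Each of the other remaining candidates has further cycle types, and by the Chebotarev density theorem the matching factorization patterns would occur for a proportion of primes equal to their share of the group: S_3 x S_3 (6T9) additionally contains elements of type 2+2+1+1 (9 of its 36 elements, about 25% of primes); (S_3 x S_3) : C_2 (6T13) additionally contains elements of type 4+2, 3+2+1, 2+2+1+1, 2+1+1+1+1 (45 of its 72 elements, about 62% of primes); S_6 (6T16) additionally contains elements of type 5+1, 4+2, 4+1+1, 3+2+1, 2+2+1+1, 2+1+1+1+1 (504 of its 720 elements, about 70% of primes). None of the 33 primes tested shows any such pattern (for each of these groups the chance of that is below 10^-4), which rules them out. Hence G = C_3 x S_3 (6T5), of order 18. The Galois group C_3 x S_3 (6T5) has order 18, so the splitting field has degree 18 over Q.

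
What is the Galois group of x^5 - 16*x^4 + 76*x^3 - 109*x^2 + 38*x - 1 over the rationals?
The polynomial f is an irreducible quintic over Q, so G = Gal(f/Q) is a transitive subgroup of S_5: one of C_5 (5T1, order 5), D_5 (5T2, order 10), F_20 (5T3, order 20), A_5 (5T4, order 60) or S_5 (5T5, order 120). The discriminant of f is 14320669561 = 119669^2, a perfect square, so G is contained in A_5. The transitive groups of degree 5 contained in A_5 are: C_5 (5T1, order 5), D_5 (5T2, order 10), A_5 (5T4, order 60). By Dedekind's theorem, for a prime p not dividing disc(f) the degrees of the irreducible factors of f mod p form the cycle type of an element of G. Factoring f modulo the 14 such primes p <= 59 (skipping 11, 23, 43, which divide the discriminant), each new pattern first appears at: mod 2: f = (x^5 + x^2 + 1), pattern 5. No other pattern occurs in this range, so the set of observed cycle types is {5}. The candidates containing elements of all these cycle types are C_5 (5T1) of order 5, D_5 (5T2) of order 10, A_5 (5T4) of order 60; the others are excluded. The observed types are precisely the cycle types that occur in C_5 (5T1) (apart from the identity). Each of the other remaining candidates has further cycle types, and by the Chebotarev density theorem the matching factorization patterns would occur for a proportion of primes equal to their share of the group: D_5 (5T2) additionally contains elements of type 2+2+1 (5 of its 10 elements, about 50% of primes); A_5 (5T4) additionally contains elements of type 3+1+1, 2+2+1 (35 of its 60 elements, about 58% of primes). None of the 14 primes tested shows any such pattern (for each of these groups the chance of that is below 10^-4), which rules them out. Hence G = C_5 (5T1), of order 5.

5T1: C_5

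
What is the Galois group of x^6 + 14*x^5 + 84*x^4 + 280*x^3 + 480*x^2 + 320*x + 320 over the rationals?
(C_3 x C_3) : C_4 (also written G36+)

The polynomial f is an irreducible sextic over Q, so G = Gal(f/Q) is one of the 16 transitive subgroups 6T1, ..., 6T16 of S_6. The discriminant of f is 564385546240000 = 23756800^2, a perfect square, so G is contained in A_6. The transitive groups of degree 6 contained in A_6 are: A_4 (6T4, order 12), S_4 (6T7, order 24), (C_3 x C_3) : C_4 (6T10, order 36), PSL(2,5) (6T12, order 60), A_6 (6T15, order 360). By Dedekind's theorem, for a prime p not dividing disc(f) the degrees of the irreducible factors of f mod p form the cycle type of an element of G. Factoring f modulo the 19 such primes p <= 79 (skipping 2, 5, 29, which divide the discriminant), each new pattern first appears at: mod 3: f = (x^2 + x + 2)(x^4 + x^3 + 2x + 1), pattern 4+2; mod 11: f = (x^3 + 8x + 5)(x^3 + 3x^2 + 10x + 9), pattern 3+3; mod 19: f = (x + 5)(x + 7)(x^2 + 9x + 10)(x^2 + 12x + 2), pattern 2+2+1+1; mod 61: f = (x + 11)(x + 25)(x + 58)(x^3 + 42x^2 + 56x + 51), pattern 3+1+1+1. No other pattern occurs in this range, so the set of observed cycle types is {4+2, 3+3, 2+2+1+1, 3+1+1+1}. The candidates containing elements of all these cycle types are (C_3 x C_3) : C_4 (6T10) of order 36, A_6 (6T15) of order 360; the others are excluded. The observed types are precisely the cycle types that occur in (C_3 x C_3) : C_4 (6T10) (apart from the identity). Each of the other remaining candidates has further cycle types, and by the Chebotarev density theorem the matching factorization patterns would occur for a proportion of primes equal to their share of the group: A_6 (6T15) additionally contains elements of type 5+1 (144 of its 360 elements, about 40% of primes). None of the 19 primes tested shows any such pattern (for each of these groups the chance of that is below 10^-4), which rules them out. Hence G = (C_3 x C_3) : C_4 (6T10), of order 36.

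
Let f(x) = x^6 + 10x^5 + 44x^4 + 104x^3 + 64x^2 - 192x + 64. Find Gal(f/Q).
(C_3 x C_3) : C_4, the transitive group 6T10 of order 36

The polynomial f is an irreducible sextic over Q, so G = Gal(f/Q) is one of the 16 transitive subgroups 6T1, ..., 6T16 of S_6. The discriminant of f is 564385546240000 = 23756800^2, a perfect square, so G is contained in A_6. The transitive groups of degree 6 contained in A_6 are: A_4 (6T4, order 12), S_4 (6T7, order 24), (C_3 x C_3) : C_4 (6T10, order 36), PSL(2,5) (6T12, order 60), A_6 (6T15, order 360). By Dedekind's theorem, for a prime p not dividing disc(f) the degrees of the irreducible factors of f mod p form the cycle type of an element of G. Factoring f modulo the 19 such primes p <= 79 (skipping 2, 5, 29, which divide the discriminant), each new pattern first appears at: mod 3: f = (x^2 + x + 2)(x^4 + 2x + 2), pattern 4+2; mod 11: f = (x^3 + x^2 + x + 3)(x^3 + 9x^2 + x + 3), pattern 3+3; mod 19: f = (x + 16)(x + 18)(x^2 + 15x + 8)(x^2 + 18x + 9), pattern 2+2+1+1; mod 61: f = (x + 7)(x + 40)(x + 54)(x^3 + 31x^2 + 12x + 53), pattern 3+1+1+1. No other pattern occurs in this range, so the set of observed cycle types is {4+2, 3+3, 2+2+1+1, 3+1+1+1}. The candidates containing elements of all these cycle types are (C_3 x C_3) : C_4 (6T10) of order 36, A_6 (6T15) of order 360; the others are excluded. The observed types are precisely the cycle types that occur in (C_3 x C_3) : C_4 (6T10) (apart from the identity). Each of the other remaining candidates has further cycle types, and by the Chebotarev density theorem the matching factorization patterns would occur for a proportion of primes equal to their share of the group: A_6 (6T15) additionally contains elements of type 5+1 (144 of its 360 elements, about 40% of primes). None of the 19 primes tested shows any such pattern (for each of these groups the chance of that is below 10^-4), which rules them out. Hence G = (C_3 x C_3) : C_4 (6T10), of order 36.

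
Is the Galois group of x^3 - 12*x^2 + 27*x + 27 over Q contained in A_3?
The polynomial is irreducible of degree 3 over Q. Its discriminant is 35721 = 189^2, a perfect square. A Galois group lies in the alternating group exactly when the discriminant is a square in Q, so the Galois group (C_3) is contained in A_3.

Yes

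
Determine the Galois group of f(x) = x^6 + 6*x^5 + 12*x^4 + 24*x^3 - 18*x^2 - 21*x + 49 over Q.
S_3 x S_3 (order 36)

The polynomial f is an irreducible sextic over Q, so G = Gal(f/Q) is one of the 16 transitive subgroups 6T1, ..., 6T16 of S_6. The discriminant of f is 1656708629428629, which is not a perfect square, so G is not contained in A_6. The transitive groups of degree 6 not contained in A_6 are: C_6 (6T1, order 6), S_3 (6T2, order 6), D_6 (6T3, order 12), C_3 x S_3 (6T5, order 18), A_4 x C_2 (6T6, order 24), S_4 (6T8, order 24), S_3 x S_3 (6T9, order 36), S_4 x C_2 (6T11, order 48), (S_3 x S_3) : C_2 (6T13, order 72), PGL(2,5) (6T14, order 120), S_6 (6T16, order 720). By Dedekind's theorem, for a prime p not dividing disc(f) the degrees of the irreducible factors of f mod p form the cycle type of an element of G. Factoring f modulo the 16 such primes p <= 67 (skipping 3, 7, 29, which divide the discriminant), each new pattern first appears at: mod 2: f = (x^6 + x + 1), pattern 6; mod 5: f = (x + 1)(x + 3)(x^2 + 2)(x^2 + 2x + 4), pattern 2+2+1+1; mod 13: f = (x + 3)(x + 5)(x + 8)(x^3 + 3x^2 + 2x + 12), pattern 3+1+1+1; mod 19: f = (x^2 + 2x + 18)(x^2 + 5x + 18)(x^2 + 18x + 11), pattern 2+2+2; mod 67: f = (x^3 + 3x^2 + 13x + 56)(x^3 + 3x^2 + 57x + 26), pattern 3+3. No other pattern occurs in this range, so the set of observed cycle types is {6, 2+2+1+1, 3+1+1+1, 2+2+2, 3+3}. The candidates containing elements of all these cycle types are S_3 x S_3 (6T9) of order 36, (S_3 x S_3) : C_2 (6T13) of order 72, S_6 (6T16) of order 720; the others are excluded. The observed types are precisely the cycle types that occur in S_3 x S_3 (6T9) (apart from the identity). Each of the other remaining candidates has further cycle types, and by the Chebotarev density theorem the matching factorization patterns would occur for a proportion of primes equal to their share of the group: (S_3 x S_3) : C_2 (6T13) additionally contains elements of type 4+2, 3+2+1, 2+1+1+1+1 (36 of its 72 elements, about 50% of primes); S_6 (6T16) additionally contains elements of type 5+1, 4+2, 4+1+1, 3+2+1, 2+1+1+1+1 (459 of its 720 elements, about 64% of primes). None of the 16 primes tested shows any such pattern (for each of these groups the chance of that is below 10^-4), which rules them out. Hence G = S_3 x S_3 (6T9), of order 36.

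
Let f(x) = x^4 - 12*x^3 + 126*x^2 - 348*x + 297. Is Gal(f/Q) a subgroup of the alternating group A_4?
Yes

The polynomial is irreducible of degree 4 over Q. Its discriminant is 12230590464 = 110592^2, a perfect square. A Galois group lies in the alternating group exactly when the discriminant is a square in Q, so the Galois group (A_4) is contained in A_4.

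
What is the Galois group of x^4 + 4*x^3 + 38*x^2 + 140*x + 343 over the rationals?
The polynomial is an irreducible quartic over Q and its discriminant is 4299982848, which is not a perfect square, so the Galois group is not contained in A_4. The resolvent cubic y^3 - 38*y^2 - 812*y + 27048 has exactly one rational root, so the Galois group is C_4 or D_4. The quartic becomes reducible over Q(sqrt(disc)), so the group is C_4.

C_4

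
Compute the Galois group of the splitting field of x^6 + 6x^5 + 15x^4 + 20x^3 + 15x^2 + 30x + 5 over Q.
The polynomial f is an irreducible sextic over Q, so G = Gal(f/Q) is one of the 16 transitive subgroups 6T1, ..., 6T16 of S_6. The discriminant of f is 746496000000 = 864000^2, a perfect square, so G is contained in A_6. The transitive groups of degree 6 contained in A_6 are: A_4 (6T4, order 12), S_4 (6T7, order 24), (C_3 x C_3) : C_4 (6T10, order 36), PSL(2,5) (6T12, order 60), A_6 (6T15, order 360). By Dedekind's theorem, for a prime p not dividing disc(f) the degrees of the irreducible factors of f mod p form the cycle type of an element of G. Factoring f modulo the 6 such primes p <= 23 (skipping 2, 3, 5, which divide the discriminant), each new pattern first appears at: mod 7: f = (x + 4)(x^5 + 2x^4 + 6x^2 + 5x + 3), pattern 5+1; mod 23: f = (x + 8)(x + 13)(x + 22)(x^3 + 9x^2 + 5x + 13), pattern 3+1+1+1. No other pattern occurs in this range, so the set of observed cycle types is {5+1, 3+1+1+1}. Among the candidates above, the only group containing elements of all these cycle types is A_6 (6T15) — each of A_4 (6T4), S_4 (6T7), (C_3 x C_3) : C_4 (6T10), PSL(2,5) (6T12) lacks at least one of them. Hence G = A_6 (6T15), of order 360.

6T15: A_6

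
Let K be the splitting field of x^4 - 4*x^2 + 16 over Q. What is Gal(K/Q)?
The polynomial is an irreducible quartic over Q and its discriminant is 589824 = 768^2, a perfect square, so the Galois group is contained in A_4. The resolvent cubic y^3 + 4*y^2 - 64*y - 256 splits completely over Q, which gives the Klein four-group V_4.

V_4 (order 4)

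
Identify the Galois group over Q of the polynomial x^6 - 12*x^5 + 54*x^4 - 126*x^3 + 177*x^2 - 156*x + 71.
The polynomial f is an irreducible sextic over Q, so G = Gal(f/Q) is one of the 16 transitive subgroups 6T1, ..., 6T16 of S_6. The discriminant of f is 19050624576 = 138024^2, a perfect square, so G is contained in A_6. The transitive groups of degree 6 contained in A_6 are: A_4 (6T4, order 12), S_4 (6T7, order 24), (C_3 x C_3) : C_4 (6T10, order 36), PSL(2,5) (6T12, order 60), A_6 (6T15, order 360). By Dedekind's theorem, for a prime p not dividing disc(f) the degrees of the irreducible factors of f mod p form the cycle type of an element of G. Factoring f modulo the 33 such primes p <= 151 (skipping 2, 3, 71, which divide the discriminant), each new pattern first appears at: mod 5: f = (x^3 + 3x + 3)(x^3 + 3x^2 + x + 2), pattern 3+3; mod 17: f = (x + 9)(x + 13)(x^2 + 7x + 5)(x^2 + 10x + 15), pattern 2+2+1+1. No other pattern occurs in this range, so the set of observed cycle types is {3+3, 2+2+1+1}. The candidates containing elements of all these cycle types are A_4 (6T4) of order 12, S_4 (6T7) of order 24, (C_3 x C_3) : C_4 (6T10) of order 36, PSL(2,5) (6T12) of order 60, A_6 (6T15) of order 360; the others are excluded. The observed types are precisely the cycle types that occur in A_4 (6T4) (apart from the identity). Each of the other remaining candidates has further cycle types, and by the Chebotarev density theorem the matching factorization patterns would occur for a proportion of primes equal to their share of the group: S_4 (6T7) additionally contains elements of type 4+2 (6 of its 24 elements, about 25% of primes); (C_3 x C_3) : C_4 (6T10) additionally contains elements of type 4+2, 3+1+1+1 (22 of its 36 elements, about 61% of primes); PSL(2,5) (6T12) additionally contains elements of type 5+1 (24 of its 60 elements, about 40% of primes); A_6 (6T15) additionally contains elements of type 5+1, 4+2, 3+1+1+1 (274 of its 360 elements, about 76% of primes). None of the 33 primes tested shows any such pattern (for each of these groups the chance of that is below 10^-4), which rules them out. Hence G = A_4 (6T4), of order 12.

6T4: A_4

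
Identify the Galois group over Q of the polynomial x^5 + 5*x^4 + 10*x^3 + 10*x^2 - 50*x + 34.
A_5 (also written A5)

The polynomial f is an irreducible quintic over Q, so G = Gal(f/Q) is a transitive subgroup of S_5: one of C_5 (5T1, order 5), D_5 (5T2, order 10), F_20 (5T3, order 20), A_5 (5T4, order 60) or S_5 (5T5, order 120). The discriminant of f is 58564000000 = 242000^2, a perfect square, so G is contained in A_5. The transitive groups of degree 5 contained in A_5 are: C_5 (5T1, order 5), D_5 (5T2, order 10), A_5 (5T4, order 60). By Dedekind's theorem, for a prime p not dividing disc(f) the degrees of the irreducible factors of f mod p form the cycle type of an element of G. Factoring f modulo the 3 such primes p <= 13 (skipping 2, 5, 11, which divide the discriminant), each new pattern first appears at: mod 3: f = (x^5 + 2x^4 + x^3 + x^2 + x + 1), pattern 5; mod 13: f = (x + 7)(x + 9)(x^3 + 2x^2 + 6x + 9), pattern 3+1+1. No other pattern occurs in this range, so the set of observed cycle types is {5, 3+1+1}. Among the candidates above, the only group containing elements of all these cycle types is A_5 (5T4) — each of C_5 (5T1), D_5 (5T2) lacks at least one of them. Hence G = A_5 (5T4), of order 60.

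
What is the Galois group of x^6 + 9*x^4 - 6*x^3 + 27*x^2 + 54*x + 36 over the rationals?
6T2: S_3

The polynomial f is an irreducible sextic over Q, so G = Gal(f/Q) is one of the 16 transitive subgroups 6T1, ..., 6T16 of S_6. The discriminant of f is -225013820011200, which is not a perfect square, so G is not contained in A_6. The transitive groups of degree 6 not contained in A_6 are: C_6 (6T1, order 6), S_3 (6T2, order 6), D_6 (6T3, order 12), C_3 x S_3 (6T5, order 18), A_4 x C_2 (6T6, order 24), S_4 (6T8, order 24), S_3 x S_3 (6T9, order 36), S_4 x C_2 (6T11, order 48), (S_3 x S_3) : C_2 (6T13, order 72), PGL(2,5) (6T14, order 120), S_6 (6T16, order 720). By Dedekind's theorem, for a prime p not dividing disc(f) the degrees of the irreducible factors of f mod p form the cycle type of an element of G. Factoring f modulo the 23 such primes p <= 103 (skipping 2, 3, 5, 11, which divide the discriminant), each new pattern first appears at: mod 7: f = (x^3 + x^2 + 5x + 3)(x^3 + 6x^2 + 5x + 5), pattern 3+3; mod 17: f = (x^2 + 3x + 1)(x^2 + 7x + 5)(x^2 + 7x + 14), pattern 2+2+2; mod 61: f = (x + 22)(x + 23)(x + 29)(x + 30)(x + 36)(x + 43), pattern 1+1+1+1+1+1. No other pattern occurs in this range, so the set of observed cycle types is {3+3, 2+2+2, 1+1+1+1+1+1}. The candidates containing elements of all these cycle types are C_6 (6T1) of order 6, S_3 (6T2) of order 6, D_6 (6T3) of order 12, C_3 x S_3 (6T5) of order 18, A_4 x C_2 (6T6) of order 24, S_4 (6T8) of order 24, S_3 x S_3 (6T9) of order 36, S_4 x C_2 (6T11) of order 48, (S_3 x S_3) : C_2 (6T13) of order 72, PGL(2,5) (6T14) of order 120, S_6 (6T16) of order 720; the others are excluded. The observed types are precisely the cycle types that occur in S_3 (6T2). Each of the other remaining candidates has further cycle types, and by the Chebotarev density theorem the matching factorization patterns would occur for a proportion of primes equal to their share of the group: C_6 (6T1) additionally contains elements of type 6 (2 of its 6 elements, about 33% of primes); D_6 (6T3) additionally contains elements of type 6, 2+2+1+1 (5 of its 12 elements, about 42% of primes); C_3 x S_3 (6T5) additionally contains elements of type 6, 3+1+1+1 (10 of its 18 elements, about 56% of primes); A_4 x C_2 (6T6) additionally contains elements of type 6, 2+2+1+1, 2+1+1+1+1 (14 of its 24 elements, about 58% of primes); S_4 (6T8) additionally contains elements of type 4+1+1, 2+2+1+1 (9 of its 24 elements, about 38% of primes); S_3 x S_3 (6T9) additionally contains elements of type 6, 3+1+1+1, 2+2+1+1 (25 of its 36 elements, about 69% of primes); S_4 x C_2 (6T11) additionally contains elements of type 6, 4+2, 4+1+1, 2+2+1+1, 2+1+1+1+1 (32 of its 48 elements, about 67% of primes); (S_3 x S_3) : C_2 (6T13) additionally contains elements of type 6, 4+2, 3+2+1, 3+1+1+1, 2+2+1+1, 2+1+1+1+1 (61 of its 72 elements, about 85% of primes); PGL(2,5) (6T14) additionally contains elements of type 6, 5+1, 4+1+1, 2+2+1+1 (89 of its 120 elements, about 74% of primes); S_6 (6T16) additionally contains elements of type 6, 5+1, 4+2, 4+1+1, 3+2+1, 3+1+1+1, 2+2+1+1, 2+1+1+1+1 (664 of its 720 elements, about 92% of primes). None of the 23 primes tested shows any such pattern (for each of these groups the chance of that is below 10^-4), which rules them out. Hence G = S_3 (6T2), of order 6.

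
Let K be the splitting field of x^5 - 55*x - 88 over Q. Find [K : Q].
60

The degree of the splitting field over Q equals the order of the Galois group, so first determine the group. The polynomial f is an irreducible quintic over Q, so G = Gal(f/Q) is a transitive subgroup of S_5: one of C_5 (5T1, order 5), D_5 (5T2, order 10), F_20 (5T3, order 20), A_5 (5T4, order 60) or S_5 (5T5, order 120). The discriminant of f is 58564000000 = 242000^2, a perfect square, so G is contained in A_5. The transitive groups of degree 5 contained in A_5 are: C_5 (5T1, order 5), D_5 (5T2, order 10), A_5 (5T4, order 60). By Dedekind's theorem, for a prime p not dividing disc(f) the degrees of the irreducible factors of f mod p form the cycle type of an element of G. Factoring f modulo the 3 such primes p <= 13 (skipping 2, 5, 11, which divide the discriminant), each new pattern first appears at: mod 3: f = (x^5 + 2x + 2), pattern 5; mod 13: f = (x + 5)(x + 7)(x^3 + x^2 + 5x + 9), pattern 3+1+1. No other pattern occurs in this range, so the set of observed cycle types is {5, 3+1+1}. Among the candidates above, the only group containing elements of all these cycle types is A_5 (5T4) — each of C_5 (5T1), D_5 (5T2) lacks at least one of them. Hence G = A_5 (5T4), of order 60. The Galois group A_5 (5T4) has order 60, so the splitting field has degree 60 over Q.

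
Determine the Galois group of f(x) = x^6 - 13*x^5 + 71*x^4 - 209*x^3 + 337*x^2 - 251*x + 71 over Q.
C_6 (order 6)

The polynomial f is an irreducible sextic over Q, so G = Gal(f/Q) is one of the 16 transitive subgroups 6T1, ..., 6T16 of S_6. The discriminant of f is -396811269967, which is not a perfect square, so G is not contained in A_6. The transitive groups of degree 6 not contained in A_6 are: C_6 (6T1, order 6), S_3 (6T2, order 6), D_6 (6T3, order 12), C_3 x S_3 (6T5, order 18), A_4 x C_2 (6T6, order 24), S_4 (6T8, order 24), S_3 x S_3 (6T9, order 36), S_4 x C_2 (6T11, order 48), (S_3 x S_3) : C_2 (6T13, order 72), PGL(2,5) (6T14, order 120), S_6 (6T16, order 720). By Dedekind's theorem, for a prime p not dividing disc(f) the degrees of the irreducible factors of f mod p form the cycle type of an element of G. Factoring f modulo the 37 such primes p <= 173 (skipping 7, 43, 113, which divide the discriminant), each new pattern first appears at: mod 2: f = (x^3 + x + 1)(x^3 + x^2 + 1), pattern 3+3; mod 3: f = (x^6 + 2x^5 + 2x^4 + x^3 + x^2 + x + 2), pattern 6; mod 13: f = (x^2 + x + 3)(x^2 + 5x + 5)(x^2 + 7x + 3), pattern 2+2+2; mod 29: f = (x + 6)(x + 12)(x + 13)(x + 19)(x + 26)(x + 27), pattern 1+1+1+1+1+1. No other pattern occurs in this range, so the set of observed cycle types is {3+3, 6, 2+2+2, 1+1+1+1+1+1}. The candidates containing elements of all these cycle types are C_6 (6T1) of order 6, D_6 (6T3) of order 12, C_3 x S_3 (6T5) of order 18, A_4 x C_2 (6T6) of order 24, S_3 x S_3 (6T9) of order 36, S_4 x C_2 (6T11) of order 48, (S_3 x S_3) : C_2 (6T13) of order 72, PGL(2,5) (6T14) of order 120, S_6 (6T16) of order 720; the others are excluded. The observed types are precisely the cycle types that occur in C_6 (6T1). Each of the other remaining candidates has further cycle types, and by the Chebotarev density theorem the matching factorization patterns would occur for a proportion of primes equal to their share of the group: D_6 (6T3) additionally contains elements of type 2+2+1+1 (3 of its 12 elements, about 25% of primes); C_3 x S_3 (6T5) additionally contains elements of type 3+1+1+1 (4 of its 18 elements, about 22% of primes); A_4 x C_2 (6T6) additionally contains elements of type 2+2+1+1, 2+1+1+1+1 (6 of its 24 elements, about 25% of primes); S_3 x S_3 (6T9) additionally contains elements of type 3+1+1+1, 2+2+1+1 (13 of its 36 elements, about 36% of primes); S_4 x C_2 (6T11) additionally contains elements of type 4+2, 4+1+1, 2+2+1+1, 2+1+1+1+1 (24 of its 48 elements, about 50% of primes); (S_3 x S_3) : C_2 (6T13) additionally contains elements of type 4+2, 3+2+1, 3+1+1+1, 2+2+1+1, 2+1+1+1+1 (49 of its 72 elements, about 68% of primes); PGL(2,5) (6T14) additionally contains elements of type 5+1, 4+1+1, 2+2+1+1 (69 of its 120 elements, about 58% of primes); S_6 (6T16) additionally contains elements of type 5+1, 4+2, 4+1+1, 3+2+1, 3+1+1+1, 2+2+1+1, 2+1+1+1+1 (544 of its 720 elements, about 76% of primes). None of the 37 primes tested shows any such pattern (for each of these groups the chance of that is below 10^-4), which rules them out. Hence G = C_6 (6T1), of order 6.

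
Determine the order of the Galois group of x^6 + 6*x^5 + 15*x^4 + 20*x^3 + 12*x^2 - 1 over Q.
The degree of the splitting field over Q equals the order of the Galois group, so first determine the group. The polynomial f is an irreducible sextic over Q, so G = Gal(f/Q) is one of the 16 transitive subgroups 6T1, ..., 6T16 of S_6. The discriminant of f is -419904, which is not a perfect square, so G is not contained in A_6. The transitive groups of degree 6 not contained in A_6 are: C_6 (6T1, order 6), S_3 (6T2, order 6), D_6 (6T3, order 12), C_3 x S_3 (6T5, order 18), A_4 x C_2 (6T6, order 24), S_4 (6T8, order 24), S_3 x S_3 (6T9, order 36), S_4 x C_2 (6T11, order 48), (S_3 x S_3) : C_2 (6T13, order 72), PGL(2,5) (6T14, order 120), S_6 (6T16, order 720). By Dedekind's theorem, for a prime p not dividing disc(f) the degrees of the irreducible factors of f mod p form the cycle type of an element of G. Factoring f modulo the 33 such primes p <= 149 (skipping 2, 3, which divide the discriminant), each new pattern first appears at: mod 5: f = (x^3 + 4x + 3)(x^3 + x^2 + x + 3), pattern 3+3; mod 7: f = (x^6 + 6x^5 + x^4 + 6x^3 + 5x^2 + 6), pattern 6; mod 17: f = (x + 9)(x + 10)(x^2 + 2x + 4)(x^2 + 2x + 11), pattern 2+2+1+1; mod 19: f = (x + 4)(x + 9)(x + 12)(x + 17)(x^2 + 2x + 17), pattern 2+1+1+1+1; mod 71: f = (x^2 + 2x + 17)(x^2 + 2x + 26)(x^2 + 2x + 31), pattern 2+2+2. No other pattern occurs in this range, so the set of observed cycle types is {3+3, 6, 2+2+1+1, 2+1+1+1+1, 2+2+2}. The candidates containing elements of all these cycle types are A_4 x C_2 (6T6) of order 24, S_4 x C_2 (6T11) of order 48, (S_3 x S_3) : C_2 (6T13) of order 72, S_6 (6T16) of order 720; the others are excluded. The observed types are precisely the cycle types that occur in A_4 x C_2 (6T6) (apart from the identity). Each of the other remaining candidates has further cycle types, and by the Chebotarev density theorem the matching factorization patterns would occur for a proportion of primes equal to their share of the group: S_4 x C_2 (6T11) additionally contains elements of type 4+2, 4+1+1 (12 of its 48 elements, about 25% of primes); (S_3 x S_3) : C_2 (6T13) additionally contains elements of type 4+2, 3+2+1, 3+1+1+1 (34 of its 72 elements, about 47% of primes); S_6 (6T16) additionally contains elements of type 5+1, 4+2, 4+1+1, 3+2+1, 3+1+1+1 (484 of its 720 elements, about 67% of primes). None of the 33 primes tested shows any such pattern (for each of these groups the chance of that is below 10^-4), which rules them out. Hence G = A_4 x C_2 (6T6), of order 24. The Galois group A_4 x C_2 (6T6) has order 24, so the splitting field has degree 24 over Q.

24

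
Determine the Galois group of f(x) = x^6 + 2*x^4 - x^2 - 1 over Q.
A_4, A_4 acting on 6 points

The polynomial f is an irreducible sextic over Q, so G = Gal(f/Q) is one of the 16 transitive subgroups 6T1, ..., 6T16 of S_6. The discriminant of f is 153664 = 392^2, a perfect square, so G is contained in A_6. The transitive groups of degree 6 contained in A_6 are: A_4 (6T4, order 12), S_4 (6T7, order 24), (C_3 x C_3) : C_4 (6T10, order 36), PSL(2,5) (6T12, order 60), A_6 (6T15, order 360). By Dedekind's theorem, for a prime p not dividing disc(f) the degrees of the irreducible factors of f mod p form the cycle type of an element of G. Factoring f modulo the 33 such primes p <= 149 (skipping 2, 7, which divide the discriminant), each new pattern first appears at: mod 3: f = (x^3 + x^2 + 2)(x^3 + 2x^2 + 1), pattern 3+3; mod 13: f = (x + 2)(x + 11)(x^2 + 8)(x^2 + 11), pattern 2+2+1+1. No other pattern occurs in this range, so the set of observed cycle types is {3+3, 2+2+1+1}. The candidates containing elements of all these cycle types are A_4 (6T4) of order 12, S_4 (6T7) of order 24, (C_3 x C_3) : C_4 (6T10) of order 36, PSL(2,5) (6T12) of order 60, A_6 (6T15) of order 360; the others are excluded. The observed types are precisely the cycle types that occur in A_4 (6T4) (apart from the identity). Each of the other remaining candidates has further cycle types, and by the Chebotarev density theorem the matching factorization patterns would occur for a proportion of primes equal to their share of the group: S_4 (6T7) additionally contains elements of type 4+2 (6 of its 24 elements, about 25% of primes); (C_3 x C_3) : C_4 (6T10) additionally contains elements of type 4+2, 3+1+1+1 (22 of its 36 elements, about 61% of primes); PSL(2,5) (6T12) additionally contains elements of type 5+1 (24 of its 60 elements, about 40% of primes); A_6 (6T15) additionally contains elements of type 5+1, 4+2, 3+1+1+1 (274 of its 360 elements, about 76% of primes). None of the 33 primes tested shows any such pattern (for each of these groups the chance of that is below 10^-4), which rules them out. Hence G = A_4 (6T4), of order 12.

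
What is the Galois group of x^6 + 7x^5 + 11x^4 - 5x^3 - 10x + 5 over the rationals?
(C_3 x C_3) : C_4, the transitive group 6T10 of order 36

The polynomial f is an irreducible sextic over Q, so G = Gal(f/Q) is one of the 16 transitive subgroups 6T1, ..., 6T16 of S_6. The discriminant of f is 1064390625 = 32625^2, a perfect square, so G is contained in A_6. The transitive groups of degree 6 contained in A_6 are: A_4 (6T4, order 12), S_4 (6T7, order 24), (C_3 x C_3) : C_4 (6T10, order 36), PSL(2,5) (6T12, order 60), A_6 (6T15, order 360). By Dedekind's theorem, for a prime p not dividing disc(f) the degrees of the irreducible factors of f mod p form the cycle type of an element of G. Factoring f modulo the 19 such primes p <= 79 (skipping 3, 5, 29, which divide the discriminant), each new pattern first appears at: mod 2: f = (x^2 + x + 1)(x^4 + x + 1), pattern 4+2; mod 11: f = (x^3 + 3x^2 + 8x + 3)(x^3 + 4x^2 + 2x + 9), pattern 3+3; mod 19: f = (x + 9)(x + 13)(x^2 + 8x + 8)(x^2 + 15x + 1), pattern 2+2+1+1; mod 61: f = (x + 6)(x + 10)(x + 57)(x^3 + 56x^2 + 14x + 47), pattern 3+1+1+1. No other pattern occurs in this range, so the set of observed cycle types is {4+2, 3+3, 2+2+1+1, 3+1+1+1}. The candidates containing elements of all these cycle types are (C_3 x C_3) : C_4 (6T10) of order 36, A_6 (6T15) of order 360; the others are excluded. The observed types are precisely the cycle types that occur in (C_3 x C_3) : C_4 (6T10) (apart from the identity). Each of the other remaining candidates has further cycle types, and by the Chebotarev density theorem the matching factorization patterns would occur for a proportion of primes equal to their share of the group: A_6 (6T15) additionally contains elements of type 5+1 (144 of its 360 elements, about 40% of primes). None of the 19 primes tested shows any such pattern (for each of these groups the chance of that is below 10^-4), which rules them out. Hence G = (C_3 x C_3) : C_4 (6T10), of order 36.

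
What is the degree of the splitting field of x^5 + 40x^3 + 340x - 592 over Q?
The degree of the splitting field over Q equals the order of the Galois group, so first determine the group. The polynomial f is an irreducible quintic over Q, so G = Gal(f/Q) is a transitive subgroup of S_5: one of C_5 (5T1, order 5), D_5 (5T2, order 10), F_20 (5T3, order 20), A_5 (5T4, order 60) or S_5 (5T5, order 120). The discriminant of f is 673506304000000 = 25952000^2, a perfect square, so G is contained in A_5. The transitive groups of degree 5 contained in A_5 are: C_5 (5T1, order 5), D_5 (5T2, order 10), A_5 (5T4, order 60). By Dedekind's theorem, for a prime p not dividing disc(f) the degrees of the irreducible factors of f mod p form the cycle type of an element of G. Factoring f modulo the 2 such primes p <= 7 (skipping 2, 5, which divide the discriminant), each new pattern first appears at: mod 3: f = (x^5 + x^3 + x + 2), pattern 5; mod 7: f = (x + 1)(x + 2)(x^3 + 4x^2 + 5x + 5), pattern 3+1+1. No other pattern occurs in this range, so the set of observed cycle types is {5, 3+1+1}. Among the candidates above, the only group containing elements of all these cycle types is A_5 (5T4) — each of C_5 (5T1), D_5 (5T2) lacks at least one of them. Hence G = A_5 (5T4), of order 60. The Galois group A_5 (5T4) has order 60, so the splitting field has degree 60 over Q.

60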